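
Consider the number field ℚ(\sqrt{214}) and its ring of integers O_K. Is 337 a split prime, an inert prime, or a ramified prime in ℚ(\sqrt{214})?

splits completely

Since 214 ≢ 1 mod 4, the ring of integers is ℤ[√214] with discriminant 4·214 = 856.
Since gcd(337, 856) = 1 the prime 337 does not ramify.
Compute (214/337) via Euler: 214^((337-1)/2) mod 337 = 1, so (214/337) = 1.
Legendre symbol 1 ⇒ 337 is split.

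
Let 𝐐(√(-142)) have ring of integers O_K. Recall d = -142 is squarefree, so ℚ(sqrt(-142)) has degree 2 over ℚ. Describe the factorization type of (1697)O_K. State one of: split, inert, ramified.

split

d = -142 ≡ 2 (mod 4), so O_K = ℤ[√-142] and disc(K) = 4d = -568.
Since gcd(1697, -568) = 1 the prime 1697 does not ramify.
Euler's criterion: (-142)^848 mod 1697 = 1. Thus (-142|1697) = 1.
d is a quadratic residue mod p, hence 1697 splits in O_K.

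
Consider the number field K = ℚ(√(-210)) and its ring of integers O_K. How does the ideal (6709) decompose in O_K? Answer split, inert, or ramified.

6709 splits in O_K

-210 mod 4 = 2, hence disc K = 4·(-210) = -840 and O_K = ℤ[√-210].
disc(K) = -840 is not divisible by 6709; 6709 is unramified.
Legendre symbol by Euler's criterion: (-210/6709) ≡ (-210)^3354 ≡ 1 (mod 6709), i.e. (-210/6709) = 1.
d is a quadratic residue mod p, hence 6709 splits in O_K.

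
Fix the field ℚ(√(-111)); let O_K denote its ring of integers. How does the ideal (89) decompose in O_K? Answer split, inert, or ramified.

Since -111 ≡ 1 mod 4, the ring of integers is ℤ[(1+√-111)/2] with discriminant -111.
89 ∤ -111, so 89 is unramified.
Compute (-111/89) via Euler: 67^((89-1)/2) mod 89 = 1, so (-111/89) = 1.
Legendre symbol 1 ⇒ 89 is split.

splits completely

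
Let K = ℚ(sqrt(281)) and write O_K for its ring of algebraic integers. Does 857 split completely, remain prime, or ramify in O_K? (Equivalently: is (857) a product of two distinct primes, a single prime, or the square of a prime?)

281 mod 4 = 1, hence disc K = 281 and O_K = ℤ[(1+√281)/2].
Since gcd(857, 281) = 1 the prime 857 does not ramify.
Legendre symbol by Euler's criterion: (281/857) ≡ 281^428 ≡ 1 (mod 857), i.e. (281/857) = 1.
Legendre symbol 1 ⇒ 857 is split.

split — (857) = 𝔭₁𝔭₂ with 𝔭₁ ≠ 𝔭₂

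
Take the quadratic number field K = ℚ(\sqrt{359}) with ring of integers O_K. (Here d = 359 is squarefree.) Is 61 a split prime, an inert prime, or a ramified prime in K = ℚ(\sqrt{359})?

d = 359 ≡ 3 (mod 4), so O_K = ℤ[√359] and disc(K) = 4d = 1436.
Since gcd(61, 1436) = 1 the prime 61 does not ramify.
Euler's criterion: 359^30 mod 61 = 60. Thus (359|61) = -1.
(359/61) = -1, so 61 is inert.

p is inert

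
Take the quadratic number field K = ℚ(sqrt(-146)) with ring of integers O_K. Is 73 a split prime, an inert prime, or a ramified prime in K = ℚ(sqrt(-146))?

-146 mod 4 = 2, hence disc K = 4·(-146) = -584 and O_K = ℤ[√-146].
Ramification test: 73 | -584. The prime 73 ramifies in K.

ramified — (73) = 𝔭²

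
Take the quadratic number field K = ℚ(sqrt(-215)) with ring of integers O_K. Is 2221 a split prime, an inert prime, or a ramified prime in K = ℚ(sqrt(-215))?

d = -215 ≡ 1 (mod 4), so O_K = ℤ[(1+√-215)/2] and disc(K) = d = -215.
Since gcd(2221, -215) = 1 the prime 2221 does not ramify.
Compute (-215/2221) via Euler: 2006^((2221-1)/2) mod 2221 = 2220, so (-215/2221) = -1.
(-215/2221) = -1, so 2221 is inert.

2221 remains inert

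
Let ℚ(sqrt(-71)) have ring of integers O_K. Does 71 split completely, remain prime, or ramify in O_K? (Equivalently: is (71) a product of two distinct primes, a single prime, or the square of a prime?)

p ramifies

Since -71 ≡ 1 mod 4, the ring of integers is ℤ[(1+√-71)/2] with discriminant -71.
disc(K) = -71 = 71·(-1), so p = 71 is ramified.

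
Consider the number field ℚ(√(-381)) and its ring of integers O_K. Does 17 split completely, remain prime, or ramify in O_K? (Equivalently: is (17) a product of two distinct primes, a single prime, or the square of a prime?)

Since -381 ≢ 1 mod 4, the ring of integers is ℤ[√-381] with discriminant 4·(-381) = -1524.
disc(K) = -1524 is not divisible by 17; 17 is unramified.
(-381/17) = 10^8 mod 17 = 16, giving Legendre symbol -1.
Legendre symbol -1 ⇒ 17 is inert.

inert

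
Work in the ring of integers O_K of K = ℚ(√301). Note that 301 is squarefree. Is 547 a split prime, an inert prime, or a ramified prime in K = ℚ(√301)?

splits completely

301 mod 4 = 1, hence disc K = 301 and O_K = ℤ[(1+√301)/2].
disc(K) = 301 is not divisible by 547; 547 is unramified.
(301/547) = 301^273 mod 547 = 1, giving Legendre symbol 1.
d is a quadratic residue mod p, hence 547 splits in O_K.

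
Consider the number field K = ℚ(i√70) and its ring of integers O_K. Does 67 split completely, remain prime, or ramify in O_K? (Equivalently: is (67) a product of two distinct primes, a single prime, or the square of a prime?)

-70 mod 4 = 2, hence disc K = 4·(-70) = -280 and O_K = ℤ[√-70].
Since gcd(67, -280) = 1 the prime 67 does not ramify.
(-70/67) = 64^33 mod 67 = 1, giving Legendre symbol 1.
Legendre symbol 1 ⇒ 67 is split.

split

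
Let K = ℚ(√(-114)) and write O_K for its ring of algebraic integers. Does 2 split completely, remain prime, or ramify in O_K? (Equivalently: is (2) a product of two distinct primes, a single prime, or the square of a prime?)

ramified

d = -114 ≡ 2 (mod 4), so O_K = ℤ[√-114] and disc(K) = 4d = -456.
disc(K) = -456 = 2·(-228), so p = 2 is ramified.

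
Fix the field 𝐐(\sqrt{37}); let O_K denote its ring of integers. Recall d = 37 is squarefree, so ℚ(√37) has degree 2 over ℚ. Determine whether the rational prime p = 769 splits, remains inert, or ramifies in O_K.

inert

Since 37 ≡ 1 mod 4, the ring of integers is ℤ[(1+√37)/2] with discriminant 37.
Since gcd(769, 37) = 1 the prime 769 does not ramify.
(37/769) = 37^384 mod 769 = 768, giving Legendre symbol -1.
(37/769) = -1, so 769 is inert.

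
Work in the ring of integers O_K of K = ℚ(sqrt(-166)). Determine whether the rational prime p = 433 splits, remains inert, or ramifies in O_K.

remains prime (inert)

d = -166 ≡ 2 (mod 4), so O_K = ℤ[√-166] and disc(K) = 4d = -664.
disc(K) = -664 is not divisible by 433; 433 is unramified.
(-166/433) = 267^216 mod 433 = 432, giving Legendre symbol -1.
(-166/433) = -1, so 433 is inert.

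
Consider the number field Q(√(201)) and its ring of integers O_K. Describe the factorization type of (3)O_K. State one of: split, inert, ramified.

201 mod 4 = 1, hence disc K = 201 and O_K = ℤ[(1+√201)/2].
3 divides disc(K) = 201, so 3 ramifies.

ramifies in O_K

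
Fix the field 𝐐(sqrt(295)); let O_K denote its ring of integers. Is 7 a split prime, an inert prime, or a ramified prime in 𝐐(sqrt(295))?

295 mod 4 = 3, hence disc K = 4·295 = 1180 and O_K = ℤ[√295].
7 ∤ 1180, so 7 is unramified.
Euler's criterion: 295^3 mod 7 = 1. Thus (295|7) = 1.
(295/7) = 1, so 7 splits.

7 splits in O_K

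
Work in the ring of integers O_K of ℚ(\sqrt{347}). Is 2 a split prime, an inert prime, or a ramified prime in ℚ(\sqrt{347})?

ramified — (2) = 𝔭²

347 mod 4 = 3, hence disc K = 4·347 = 1388 and O_K = ℤ[√347].
Ramification test: 2 | 1388. The prime 2 ramifies in K.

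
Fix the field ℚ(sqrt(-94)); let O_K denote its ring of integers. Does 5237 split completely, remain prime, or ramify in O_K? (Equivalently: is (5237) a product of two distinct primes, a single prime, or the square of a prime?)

splits completely

d = -94 ≡ 2 (mod 4), so O_K = ℤ[√-94] and disc(K) = 4d = -376.
Since gcd(5237, -376) = 1 the prime 5237 does not ramify.
(-94/5237) = 5143^2618 mod 5237 = 1, giving Legendre symbol 1.
Legendre symbol 1 ⇒ 5237 is split.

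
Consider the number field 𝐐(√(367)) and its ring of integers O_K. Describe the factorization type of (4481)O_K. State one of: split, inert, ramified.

4481 remains inert

367 mod 4 = 3, hence disc K = 4·367 = 1468 and O_K = ℤ[√367].
4481 ∤ 1468, so 4481 is unramified.
(367/4481) = 367^2240 mod 4481 = 4480, giving Legendre symbol -1.
(367/4481) = -1, so 4481 is inert.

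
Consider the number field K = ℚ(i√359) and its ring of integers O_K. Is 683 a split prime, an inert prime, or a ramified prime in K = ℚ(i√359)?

-359 mod 4 = 1, hence disc K = -359 and O_K = ℤ[(1+√-359)/2].
683 ∤ -359, so 683 is unramified.
(-359/683) = 324^341 mod 683 = 1, giving Legendre symbol 1.
(-359/683) = 1, so 683 splits.

p splits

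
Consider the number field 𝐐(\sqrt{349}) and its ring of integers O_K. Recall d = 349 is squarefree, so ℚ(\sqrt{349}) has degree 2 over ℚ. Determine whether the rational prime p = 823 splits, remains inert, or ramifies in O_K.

d = 349 ≡ 1 (mod 4), so O_K = ℤ[(1+√349)/2] and disc(K) = d = 349.
823 ∤ 349, so 823 is unramified.
Legendre symbol by Euler's criterion: (349/823) ≡ 349^411 ≡ 1 (mod 823), i.e. (349/823) = 1.
d is a quadratic residue mod p, hence 823 splits in O_K.

823 splits in O_K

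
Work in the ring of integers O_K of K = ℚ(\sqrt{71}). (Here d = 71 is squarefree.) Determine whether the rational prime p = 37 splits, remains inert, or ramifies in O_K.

split — (37) = 𝔭₁𝔭₂ with 𝔭₁ ≠ 𝔭₂

d = 71 ≡ 3 (mod 4), so O_K = ℤ[√71] and disc(K) = 4d = 284.
disc(K) = 284 is not divisible by 37; 37 is unramified.
(71/37) = 34^18 mod 37 = 1, giving Legendre symbol 1.
Legendre symbol 1 ⇒ 37 is split.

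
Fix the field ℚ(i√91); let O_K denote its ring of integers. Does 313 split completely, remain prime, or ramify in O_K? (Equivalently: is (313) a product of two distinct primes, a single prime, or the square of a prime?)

-91 mod 4 = 1, hence disc K = -91 and O_K = ℤ[(1+√-91)/2].
Since gcd(313, -91) = 1 the prime 313 does not ramify.
Euler's criterion: (-91)^156 mod 313 = 312. Thus (-91|313) = -1.
d is a non-residue mod p, hence 313 remains inert in O_K.

inert — (313) stays prime in O_K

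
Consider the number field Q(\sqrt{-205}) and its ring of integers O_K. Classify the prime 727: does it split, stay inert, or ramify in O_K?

inert — (727) stays prime in O_K

-205 mod 4 = 3, hence disc K = 4·(-205) = -820 and O_K = ℤ[√-205].
Since gcd(727, -820) = 1 the prime 727 does not ramify.
(-205/727) = 522^363 mod 727 = 726, giving Legendre symbol -1.
Legendre symbol -1 ⇒ 727 is inert.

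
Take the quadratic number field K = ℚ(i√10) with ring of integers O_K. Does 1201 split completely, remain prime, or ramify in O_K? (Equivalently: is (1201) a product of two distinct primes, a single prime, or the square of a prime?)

split

d = -10 ≡ 2 (mod 4), so O_K = ℤ[√-10] and disc(K) = 4d = -40.
1201 ∤ -40, so 1201 is unramified.
(-10/1201) = 1191^600 mod 1201 = 1, giving Legendre symbol 1.
d is a quadratic residue mod p, hence 1201 splits in O_K.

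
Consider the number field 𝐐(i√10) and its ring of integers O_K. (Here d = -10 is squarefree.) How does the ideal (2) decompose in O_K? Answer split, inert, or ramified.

ramified — (2) = 𝔭²

Since -10 ≢ 1 mod 4, the ring of integers is ℤ[√-10] with discriminant 4·(-10) = -40.
Ramification test: 2 | -40. The prime 2 ramifies in K.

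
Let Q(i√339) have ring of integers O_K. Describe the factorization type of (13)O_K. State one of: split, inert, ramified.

splits completely

d = -339 ≡ 1 (mod 4), so O_K = ℤ[(1+√-339)/2] and disc(K) = d = -339.
Since gcd(13, -339) = 1 the prime 13 does not ramify.
Compute (-339/13) via Euler: 12^((13-1)/2) mod 13 = 1, so (-339/13) = 1.
d is a quadratic residue mod p, hence 13 splits in O_K.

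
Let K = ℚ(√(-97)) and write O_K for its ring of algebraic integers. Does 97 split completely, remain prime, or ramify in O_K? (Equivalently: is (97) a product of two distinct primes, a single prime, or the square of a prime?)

-97 mod 4 = 3, hence disc K = 4·(-97) = -388 and O_K = ℤ[√-97].
disc(K) = -388 = 97·(-4), so p = 97 is ramified.

ramifies in O_K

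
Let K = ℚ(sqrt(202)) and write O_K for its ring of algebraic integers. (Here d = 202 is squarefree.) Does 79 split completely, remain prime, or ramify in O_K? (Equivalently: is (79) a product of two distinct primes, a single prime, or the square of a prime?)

202 mod 4 = 2, hence disc K = 4·202 = 808 and O_K = ℤ[√202].
79 ∤ 808, so 79 is unramified.
Legendre symbol by Euler's criterion: (202/79) ≡ 202^39 ≡ 1 (mod 79), i.e. (202/79) = 1.
Legendre symbol 1 ⇒ 79 is split.

splits completely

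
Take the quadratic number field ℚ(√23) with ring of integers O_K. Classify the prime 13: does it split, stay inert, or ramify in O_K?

splits completely

d = 23 ≡ 3 (mod 4), so O_K = ℤ[√23] and disc(K) = 4d = 92.
disc(K) = 92 is not divisible by 13; 13 is unramified.
Legendre symbol by Euler's criterion: (23/13) ≡ 23^6 ≡ 1 (mod 13), i.e. (23/13) = 1.
Legendre symbol 1 ⇒ 13 is split.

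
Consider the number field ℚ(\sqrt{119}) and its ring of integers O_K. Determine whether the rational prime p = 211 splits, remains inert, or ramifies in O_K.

split

d = 119 ≡ 3 (mod 4), so O_K = ℤ[√119] and disc(K) = 4d = 476.
211 ∤ 476, so 211 is unramified.
Euler's criterion: 119^105 mod 211 = 1. Thus (119|211) = 1.
(119/211) = 1, so 211 splits.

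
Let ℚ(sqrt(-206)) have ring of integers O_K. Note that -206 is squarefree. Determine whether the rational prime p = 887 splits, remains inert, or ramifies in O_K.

split

Since -206 ≢ 1 mod 4, the ring of integers is ℤ[√-206] with discriminant 4·(-206) = -824.
887 ∤ -824, so 887 is unramified.
Legendre symbol by Euler's criterion: (-206/887) ≡ (-206)^443 ≡ 1 (mod 887), i.e. (-206/887) = 1.
d is a quadratic residue mod p, hence 887 splits in O_K.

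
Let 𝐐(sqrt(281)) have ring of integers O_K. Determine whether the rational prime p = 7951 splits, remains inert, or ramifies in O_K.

7951 remains inert

281 mod 4 = 1, hence disc K = 281 and O_K = ℤ[(1+√281)/2].
disc(K) = 281 is not divisible by 7951; 7951 is unramified.
Euler's criterion: 281^3975 mod 7951 = 7950. Thus (281|7951) = -1.
Legendre symbol -1 ⇒ 7951 is inert.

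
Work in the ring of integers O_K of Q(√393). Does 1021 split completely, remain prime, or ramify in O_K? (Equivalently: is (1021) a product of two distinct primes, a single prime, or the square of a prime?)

inert — (1021) stays prime in O_K

d = 393 ≡ 1 (mod 4), so O_K = ℤ[(1+√393)/2] and disc(K) = d = 393.
disc(K) = 393 is not divisible by 1021; 1021 is unramified.
Compute (393/1021) via Euler: 393^((1021-1)/2) mod 1021 = 1020, so (393/1021) = -1.
d is a non-residue mod p, hence 1021 remains inert in O_K.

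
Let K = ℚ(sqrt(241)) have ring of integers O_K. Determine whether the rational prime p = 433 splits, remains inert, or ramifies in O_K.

Since 241 ≡ 1 mod 4, the ring of integers is ℤ[(1+√241)/2] with discriminant 241.
disc(K) = 241 is not divisible by 433; 433 is unramified.
Compute (241/433) via Euler: 241^((433-1)/2) mod 433 = 1, so (241/433) = 1.
(241/433) = 1, so 433 splits.

p splits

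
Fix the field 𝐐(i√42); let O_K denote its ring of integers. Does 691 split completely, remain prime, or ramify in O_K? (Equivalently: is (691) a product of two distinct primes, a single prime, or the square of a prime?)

d = -42 ≡ 2 (mod 4), so O_K = ℤ[√-42] and disc(K) = 4d = -168.
Since gcd(691, -168) = 1 the prime 691 does not ramify.
Compute (-42/691) via Euler: 649^((691-1)/2) mod 691 = 690, so (-42/691) = -1.
Legendre symbol -1 ⇒ 691 is inert.

remains prime (inert)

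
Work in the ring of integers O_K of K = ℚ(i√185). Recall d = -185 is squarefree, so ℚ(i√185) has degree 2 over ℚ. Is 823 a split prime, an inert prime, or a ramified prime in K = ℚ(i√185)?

split

d = -185 ≡ 3 (mod 4), so O_K = ℤ[√-185] and disc(K) = 4d = -740.
Since gcd(823, -740) = 1 the prime 823 does not ramify.
Compute (-185/823) via Euler: 638^((823-1)/2) mod 823 = 1, so (-185/823) = 1.
d is a quadratic residue mod p, hence 823 splits in O_K.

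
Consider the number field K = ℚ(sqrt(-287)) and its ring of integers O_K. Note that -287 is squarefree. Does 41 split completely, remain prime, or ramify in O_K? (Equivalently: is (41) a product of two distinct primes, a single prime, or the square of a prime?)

Since -287 ≡ 1 mod 4, the ring of integers is ℤ[(1+√-287)/2] with discriminant -287.
disc(K) = -287 = 41·(-7), so p = 41 is ramified.

ramified — (41) = 𝔭²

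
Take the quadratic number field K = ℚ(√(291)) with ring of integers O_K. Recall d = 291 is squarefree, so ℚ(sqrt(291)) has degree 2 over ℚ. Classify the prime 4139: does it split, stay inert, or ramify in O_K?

291 mod 4 = 3, hence disc K = 4·291 = 1164 and O_K = ℤ[√291].
4139 ∤ 1164, so 4139 is unramified.
Compute (291/4139) via Euler: 291^((4139-1)/2) mod 4139 = 1, so (291/4139) = 1.
Legendre symbol 1 ⇒ 4139 is split.

split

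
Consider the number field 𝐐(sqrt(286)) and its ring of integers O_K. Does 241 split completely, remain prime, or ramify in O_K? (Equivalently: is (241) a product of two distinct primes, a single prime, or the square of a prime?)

286 mod 4 = 2, hence disc K = 4·286 = 1144 and O_K = ℤ[√286].
241 ∤ 1144, so 241 is unramified.
Compute (286/241) via Euler: 45^((241-1)/2) mod 241 = 1, so (286/241) = 1.
d is a quadratic residue mod p, hence 241 splits in O_K.

splits completely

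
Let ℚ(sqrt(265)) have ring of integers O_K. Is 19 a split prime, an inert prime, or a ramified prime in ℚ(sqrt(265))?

p is inert

Since 265 ≡ 1 mod 4, the ring of integers is ℤ[(1+√265)/2] with discriminant 265.
19 ∤ 265, so 19 is unramified.
Compute (265/19) via Euler: 18^((19-1)/2) mod 19 = 18, so (265/19) = -1.
Legendre symbol -1 ⇒ 19 is inert.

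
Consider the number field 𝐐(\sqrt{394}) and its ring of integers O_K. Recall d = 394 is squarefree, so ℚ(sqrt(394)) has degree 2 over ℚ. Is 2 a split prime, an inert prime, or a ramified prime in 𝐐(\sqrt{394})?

ramified

394 mod 4 = 2, hence disc K = 4·394 = 1576 and O_K = ℤ[√394].
2 divides disc(K) = 1576, so 2 ramifies.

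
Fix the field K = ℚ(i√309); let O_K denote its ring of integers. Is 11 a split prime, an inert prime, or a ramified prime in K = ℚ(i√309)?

inert — (11) stays prime in O_K

Since -309 ≢ 1 mod 4, the ring of integers is ℤ[√-309] with discriminant 4·(-309) = -1236.
disc(K) = -1236 is not divisible by 11; 11 is unramified.
Euler's criterion: (-309)^5 mod 11 = 10. Thus (-309|11) = -1.
(-309/11) = -1, so 11 is inert.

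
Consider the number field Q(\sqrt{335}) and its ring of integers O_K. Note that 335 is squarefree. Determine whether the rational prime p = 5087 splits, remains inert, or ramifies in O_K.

Since 335 ≢ 1 mod 4, the ring of integers is ℤ[√335] with discriminant 4·335 = 1340.
5087 ∤ 1340, so 5087 is unramified.
Euler's criterion: 335^2543 mod 5087 = 1. Thus (335|5087) = 1.
(335/5087) = 1, so 5087 splits.

split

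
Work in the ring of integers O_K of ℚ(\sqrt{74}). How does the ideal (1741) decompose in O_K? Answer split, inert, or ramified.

1741 splits in O_K

Since 74 ≢ 1 mod 4, the ring of integers is ℤ[√74] with discriminant 4·74 = 296.
disc(K) = 296 is not divisible by 1741; 1741 is unramified.
Euler's criterion: 74^870 mod 1741 = 1. Thus (74|1741) = 1.
Legendre symbol 1 ⇒ 1741 is split.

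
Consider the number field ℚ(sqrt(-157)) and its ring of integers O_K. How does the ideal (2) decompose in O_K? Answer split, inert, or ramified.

ramified — (2) = 𝔭²

Since -157 ≢ 1 mod 4, the ring of integers is ℤ[√-157] with discriminant 4·(-157) = -628.
2 divides disc(K) = -628, so 2 ramifies.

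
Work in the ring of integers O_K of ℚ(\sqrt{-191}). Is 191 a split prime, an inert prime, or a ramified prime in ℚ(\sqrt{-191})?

ramified — (191) = 𝔭²

d = -191 ≡ 1 (mod 4), so O_K = ℤ[(1+√-191)/2] and disc(K) = d = -191.
Ramification test: 191 | -191. The prime 191 ramifies in K.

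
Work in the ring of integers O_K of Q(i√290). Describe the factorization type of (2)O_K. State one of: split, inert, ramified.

d = -290 ≡ 2 (mod 4), so O_K = ℤ[√-290] and disc(K) = 4d = -1160.
Ramification test: 2 | -1160. The prime 2 ramifies in K.

ramifies in O_K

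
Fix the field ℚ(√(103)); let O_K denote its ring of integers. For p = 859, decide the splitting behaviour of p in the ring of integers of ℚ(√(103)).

p splits

103 mod 4 = 3, hence disc K = 4·103 = 412 and O_K = ℤ[√103].
disc(K) = 412 is not divisible by 859; 859 is unramified.
(103/859) = 103^429 mod 859 = 1, giving Legendre symbol 1.
Legendre symbol 1 ⇒ 859 is split.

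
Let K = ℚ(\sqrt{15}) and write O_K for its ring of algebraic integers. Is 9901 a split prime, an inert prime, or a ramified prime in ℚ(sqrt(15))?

9901 splits in O_K

d = 15 ≡ 3 (mod 4), so O_K = ℤ[√15] and disc(K) = 4d = 60.
Since gcd(9901, 60) = 1 the prime 9901 does not ramify.
Legendre symbol by Euler's criterion: (15/9901) ≡ 15^4950 ≡ 1 (mod 9901), i.e. (15/9901) = 1.
d is a quadratic residue mod p, hence 9901 splits in O_K.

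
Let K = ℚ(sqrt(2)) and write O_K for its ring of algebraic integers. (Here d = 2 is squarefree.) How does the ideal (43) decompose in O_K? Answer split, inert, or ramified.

Since 2 ≢ 1 mod 4, the ring of integers is ℤ[√2] with discriminant 4·2 = 8.
43 ∤ 8, so 43 is unramified.
Legendre symbol by Euler's criterion: (2/43) ≡ 2^21 ≡ 42 (mod 43), i.e. (2/43) = -1.
d is a non-residue mod p, hence 43 remains inert in O_K.

inert — (43) stays prime in O_K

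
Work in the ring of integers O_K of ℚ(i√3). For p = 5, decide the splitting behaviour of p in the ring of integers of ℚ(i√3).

-3 mod 4 = 1, hence disc K = -3 and O_K = ℤ[(1+√-3)/2].
disc(K) = -3 is not divisible by 5; 5 is unramified.
Compute (-3/5) via Euler: 2^((5-1)/2) mod 5 = 4, so (-3/5) = -1.
(-3/5) = -1, so 5 is inert.

inert — (5) stays prime in O_K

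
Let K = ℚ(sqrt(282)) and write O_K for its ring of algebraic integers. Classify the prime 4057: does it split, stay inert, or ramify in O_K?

p is inert

282 mod 4 = 2, hence disc K = 4·282 = 1128 and O_K = ℤ[√282].
4057 ∤ 1128, so 4057 is unramified.
(282/4057) = 282^2028 mod 4057 = 4056, giving Legendre symbol -1.
Legendre symbol -1 ⇒ 4057 is inert.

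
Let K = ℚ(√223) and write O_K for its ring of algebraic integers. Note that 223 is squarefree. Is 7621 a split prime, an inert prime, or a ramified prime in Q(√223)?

splits completely

d = 223 ≡ 3 (mod 4), so O_K = ℤ[√223] and disc(K) = 4d = 892.
Since gcd(7621, 892) = 1 the prime 7621 does not ramify.
(223/7621) = 223^3810 mod 7621 = 1, giving Legendre symbol 1.
d is a quadratic residue mod p, hence 7621 splits in O_K.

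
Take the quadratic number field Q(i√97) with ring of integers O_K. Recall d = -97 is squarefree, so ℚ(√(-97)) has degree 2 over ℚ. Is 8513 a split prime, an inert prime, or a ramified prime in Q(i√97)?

8513 remains inert

-97 mod 4 = 3, hence disc K = 4·(-97) = -388 and O_K = ℤ[√-97].
8513 ∤ -388, so 8513 is unramified.
(-97/8513) = 8416^4256 mod 8513 = 8512, giving Legendre symbol -1.
(-97/8513) = -1, so 8513 is inert.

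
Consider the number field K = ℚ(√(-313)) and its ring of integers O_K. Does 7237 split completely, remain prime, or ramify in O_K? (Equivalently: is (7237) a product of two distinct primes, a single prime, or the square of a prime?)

-313 mod 4 = 3, hence disc K = 4·(-313) = -1252 and O_K = ℤ[√-313].
Since gcd(7237, -1252) = 1 the prime 7237 does not ramify.
Compute (-313/7237) via Euler: 6924^((7237-1)/2) mod 7237 = 1, so (-313/7237) = 1.
Legendre symbol 1 ⇒ 7237 is split.

7237 splits in O_K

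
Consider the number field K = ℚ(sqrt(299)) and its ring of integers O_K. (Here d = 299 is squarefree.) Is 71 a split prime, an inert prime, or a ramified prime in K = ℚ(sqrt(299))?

71 splits in O_K

d = 299 ≡ 3 (mod 4), so O_K = ℤ[√299] and disc(K) = 4d = 1196.
disc(K) = 1196 is not divisible by 71; 71 is unramified.
Euler's criterion: 299^35 mod 71 = 1. Thus (299|71) = 1.
d is a quadratic residue mod p, hence 71 splits in O_K.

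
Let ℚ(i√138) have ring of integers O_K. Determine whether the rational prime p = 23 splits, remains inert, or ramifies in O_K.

-138 mod 4 = 2, hence disc K = 4·(-138) = -552 and O_K = ℤ[√-138].
23 divides disc(K) = -552, so 23 ramifies.

ramified — (23) = 𝔭²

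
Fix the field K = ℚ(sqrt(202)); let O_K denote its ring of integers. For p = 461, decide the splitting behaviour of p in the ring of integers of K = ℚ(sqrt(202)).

202 mod 4 = 2, hence disc K = 4·202 = 808 and O_K = ℤ[√202].
disc(K) = 808 is not divisible by 461; 461 is unramified.
Compute (202/461) via Euler: 202^((461-1)/2) mod 461 = 1, so (202/461) = 1.
d is a quadratic residue mod p, hence 461 splits in O_K.

split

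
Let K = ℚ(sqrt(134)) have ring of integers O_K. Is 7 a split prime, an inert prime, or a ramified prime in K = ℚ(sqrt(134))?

Since 134 ≢ 1 mod 4, the ring of integers is ℤ[√134] with discriminant 4·134 = 536.
disc(K) = 536 is not divisible by 7; 7 is unramified.
Legendre symbol by Euler's criterion: (134/7) ≡ 134^3 ≡ 1 (mod 7), i.e. (134/7) = 1.
(134/7) = 1, so 7 splits.

7 splits in O_K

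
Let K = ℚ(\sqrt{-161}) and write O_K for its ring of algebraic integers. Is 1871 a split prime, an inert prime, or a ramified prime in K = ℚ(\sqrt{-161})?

inert — (1871) stays prime in O_K

Since -161 ≢ 1 mod 4, the ring of integers is ℤ[√-161] with discriminant 4·(-161) = -644.
disc(K) = -644 is not divisible by 1871; 1871 is unramified.
Euler's criterion: (-161)^935 mod 1871 = 1870. Thus (-161|1871) = -1.
(-161/1871) = -1, so 1871 is inert.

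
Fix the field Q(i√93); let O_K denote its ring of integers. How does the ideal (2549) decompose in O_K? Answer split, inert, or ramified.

p is inert

-93 mod 4 = 3, hence disc K = 4·(-93) = -372 and O_K = ℤ[√-93].
Since gcd(2549, -372) = 1 the prime 2549 does not ramify.
Compute (-93/2549) via Euler: 2456^((2549-1)/2) mod 2549 = 2548, so (-93/2549) = -1.
(-93/2549) = -1, so 2549 is inert.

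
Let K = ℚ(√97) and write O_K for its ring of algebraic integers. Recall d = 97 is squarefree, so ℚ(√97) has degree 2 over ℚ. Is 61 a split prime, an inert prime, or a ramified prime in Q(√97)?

d = 97 ≡ 1 (mod 4), so O_K = ℤ[(1+√97)/2] and disc(K) = d = 97.
61 ∤ 97, so 61 is unramified.
Euler's criterion: 97^30 mod 61 = 1. Thus (97|61) = 1.
Legendre symbol 1 ⇒ 61 is split.

split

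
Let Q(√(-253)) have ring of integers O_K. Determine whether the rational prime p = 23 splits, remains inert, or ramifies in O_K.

-253 mod 4 = 3, hence disc K = 4·(-253) = -1012 and O_K = ℤ[√-253].
Ramification test: 23 | -1012. The prime 23 ramifies in K.

ramified — (23) = 𝔭²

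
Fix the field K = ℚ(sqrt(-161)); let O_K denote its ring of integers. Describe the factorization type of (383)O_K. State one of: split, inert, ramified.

inert

-161 mod 4 = 3, hence disc K = 4·(-161) = -644 and O_K = ℤ[√-161].
383 ∤ -644, so 383 is unramified.
Legendre symbol by Euler's criterion: (-161/383) ≡ (-161)^191 ≡ 382 (mod 383), i.e. (-161/383) = -1.
(-161/383) = -1, so 383 is inert.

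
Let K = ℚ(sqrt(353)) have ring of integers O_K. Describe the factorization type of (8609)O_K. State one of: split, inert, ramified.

d = 353 ≡ 1 (mod 4), so O_K = ℤ[(1+√353)/2] and disc(K) = d = 353.
Since gcd(8609, 353) = 1 the prime 8609 does not ramify.
Compute (353/8609) via Euler: 353^((8609-1)/2) mod 8609 = 8608, so (353/8609) = -1.
Legendre symbol -1 ⇒ 8609 is inert.

8609 remains inert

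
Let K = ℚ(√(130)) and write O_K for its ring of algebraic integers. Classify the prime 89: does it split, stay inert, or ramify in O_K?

Since 130 ≢ 1 mod 4, the ring of integers is ℤ[√130] with discriminant 4·130 = 520.
disc(K) = 520 is not divisible by 89; 89 is unramified.
Legendre symbol by Euler's criterion: (130/89) ≡ 130^44 ≡ 88 (mod 89), i.e. (130/89) = -1.
Legendre symbol -1 ⇒ 89 is inert.

p is inert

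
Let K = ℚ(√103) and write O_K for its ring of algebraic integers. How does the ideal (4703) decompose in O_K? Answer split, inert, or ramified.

p is inert

Since 103 ≢ 1 mod 4, the ring of integers is ℤ[√103] with discriminant 4·103 = 412.
Since gcd(4703, 412) = 1 the prime 4703 does not ramify.
(103/4703) = 103^2351 mod 4703 = 4702, giving Legendre symbol -1.
(103/4703) = -1, so 4703 is inert.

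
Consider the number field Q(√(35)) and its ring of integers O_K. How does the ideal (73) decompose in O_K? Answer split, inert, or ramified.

split — (73) = 𝔭₁𝔭₂ with 𝔭₁ ≠ 𝔭₂

Since 35 ≢ 1 mod 4, the ring of integers is ℤ[√35] with discriminant 4·35 = 140.
Since gcd(73, 140) = 1 the prime 73 does not ramify.
Euler's criterion: 35^36 mod 73 = 1. Thus (35|73) = 1.
d is a quadratic residue mod p, hence 73 splits in O_K.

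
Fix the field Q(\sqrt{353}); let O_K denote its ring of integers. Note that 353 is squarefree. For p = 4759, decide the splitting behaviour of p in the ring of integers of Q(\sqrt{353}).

remains prime (inert)

d = 353 ≡ 1 (mod 4), so O_K = ℤ[(1+√353)/2] and disc(K) = d = 353.
4759 ∤ 353, so 4759 is unramified.
(353/4759) = 353^2379 mod 4759 = 4758, giving Legendre symbol -1.
(353/4759) = -1, so 4759 is inert.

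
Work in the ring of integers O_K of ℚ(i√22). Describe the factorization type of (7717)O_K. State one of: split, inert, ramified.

d = -22 ≡ 2 (mod 4), so O_K = ℤ[√-22] and disc(K) = 4d = -88.
disc(K) = -88 is not divisible by 7717; 7717 is unramified.
Euler's criterion: (-22)^3858 mod 7717 = 1. Thus (-22|7717) = 1.
d is a quadratic residue mod p, hence 7717 splits in O_K.

p splits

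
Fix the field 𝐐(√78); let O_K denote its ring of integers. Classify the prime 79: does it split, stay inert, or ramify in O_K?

inert

d = 78 ≡ 2 (mod 4), so O_K = ℤ[√78] and disc(K) = 4d = 312.
disc(K) = 312 is not divisible by 79; 79 is unramified.
Legendre symbol by Euler's criterion: (78/79) ≡ 78^39 ≡ 78 (mod 79), i.e. (78/79) = -1.
(78/79) = -1, so 79 is inert.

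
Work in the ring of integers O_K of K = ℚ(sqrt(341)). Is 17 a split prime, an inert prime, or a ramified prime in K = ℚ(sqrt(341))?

split — (17) = 𝔭₁𝔭₂ with 𝔭₁ ≠ 𝔭₂

d = 341 ≡ 1 (mod 4), so O_K = ℤ[(1+√341)/2] and disc(K) = d = 341.
17 ∤ 341, so 17 is unramified.
Euler's criterion: 341^8 mod 17 = 1. Thus (341|17) = 1.
d is a quadratic residue mod p, hence 17 splits in O_K.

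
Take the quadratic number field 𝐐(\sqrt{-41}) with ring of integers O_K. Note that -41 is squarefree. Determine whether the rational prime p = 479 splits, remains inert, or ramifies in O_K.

d = -41 ≡ 3 (mod 4), so O_K = ℤ[√-41] and disc(K) = 4d = -164.
479 ∤ -164, so 479 is unramified.
(-41/479) = 438^239 mod 479 = 1, giving Legendre symbol 1.
Legendre symbol 1 ⇒ 479 is split.

p splits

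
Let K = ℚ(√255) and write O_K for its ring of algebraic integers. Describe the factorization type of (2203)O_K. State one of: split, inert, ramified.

inert

Since 255 ≢ 1 mod 4, the ring of integers is ℤ[√255] with discriminant 4·255 = 1020.
2203 ∤ 1020, so 2203 is unramified.
Legendre symbol by Euler's criterion: (255/2203) ≡ 255^1101 ≡ 2202 (mod 2203), i.e. (255/2203) = -1.
d is a non-residue mod p, hence 2203 remains inert in O_K.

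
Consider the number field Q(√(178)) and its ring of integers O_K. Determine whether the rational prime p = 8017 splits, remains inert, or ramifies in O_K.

remains prime (inert)

Since 178 ≢ 1 mod 4, the ring of integers is ℤ[√178] with discriminant 4·178 = 712.
disc(K) = 712 is not divisible by 8017; 8017 is unramified.
(178/8017) = 178^4008 mod 8017 = 8016, giving Legendre symbol -1.
Legendre symbol -1 ⇒ 8017 is inert.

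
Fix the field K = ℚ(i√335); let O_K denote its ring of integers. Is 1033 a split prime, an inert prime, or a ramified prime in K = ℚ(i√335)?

1033 splits in O_K

d = -335 ≡ 1 (mod 4), so O_K = ℤ[(1+√-335)/2] and disc(K) = d = -335.
disc(K) = -335 is not divisible by 1033; 1033 is unramified.
Euler's criterion: (-335)^516 mod 1033 = 1. Thus (-335|1033) = 1.
(-335/1033) = 1, so 1033 splits.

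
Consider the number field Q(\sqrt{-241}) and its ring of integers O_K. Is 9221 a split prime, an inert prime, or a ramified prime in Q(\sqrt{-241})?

inert

Since -241 ≢ 1 mod 4, the ring of integers is ℤ[√-241] with discriminant 4·(-241) = -964.
Since gcd(9221, -964) = 1 the prime 9221 does not ramify.
Legendre symbol by Euler's criterion: (-241/9221) ≡ (-241)^4610 ≡ 9220 (mod 9221), i.e. (-241/9221) = -1.
(-241/9221) = -1, so 9221 is inert.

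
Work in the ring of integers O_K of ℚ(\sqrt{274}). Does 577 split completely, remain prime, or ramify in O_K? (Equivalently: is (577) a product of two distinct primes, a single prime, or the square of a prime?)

p is inert

274 mod 4 = 2, hence disc K = 4·274 = 1096 and O_K = ℤ[√274].
Since gcd(577, 1096) = 1 the prime 577 does not ramify.
Compute (274/577) via Euler: 274^((577-1)/2) mod 577 = 576, so (274/577) = -1.
d is a non-residue mod p, hence 577 remains inert in O_K.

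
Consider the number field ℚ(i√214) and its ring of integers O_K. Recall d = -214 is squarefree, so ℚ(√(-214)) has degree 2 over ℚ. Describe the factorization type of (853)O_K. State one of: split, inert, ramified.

split

Since -214 ≢ 1 mod 4, the ring of integers is ℤ[√-214] with discriminant 4·(-214) = -856.
disc(K) = -856 is not divisible by 853; 853 is unramified.
Legendre symbol by Euler's criterion: (-214/853) ≡ (-214)^426 ≡ 1 (mod 853), i.e. (-214/853) = 1.
d is a quadratic residue mod p, hence 853 splits in O_K.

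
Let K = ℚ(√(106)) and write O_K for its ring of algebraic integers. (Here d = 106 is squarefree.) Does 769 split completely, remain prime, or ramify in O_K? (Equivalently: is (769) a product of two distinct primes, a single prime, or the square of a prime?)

inert

106 mod 4 = 2, hence disc K = 4·106 = 424 and O_K = ℤ[√106].
769 ∤ 424, so 769 is unramified.
Compute (106/769) via Euler: 106^((769-1)/2) mod 769 = 768, so (106/769) = -1.
d is a non-residue mod p, hence 769 remains inert in O_K.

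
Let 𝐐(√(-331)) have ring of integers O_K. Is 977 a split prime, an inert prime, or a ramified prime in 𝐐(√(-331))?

977 remains inert

Since -331 ≡ 1 mod 4, the ring of integers is ℤ[(1+√-331)/2] with discriminant -331.
977 ∤ -331, so 977 is unramified.
Legendre symbol by Euler's criterion: (-331/977) ≡ (-331)^488 ≡ 976 (mod 977), i.e. (-331/977) = -1.
Legendre symbol -1 ⇒ 977 is inert.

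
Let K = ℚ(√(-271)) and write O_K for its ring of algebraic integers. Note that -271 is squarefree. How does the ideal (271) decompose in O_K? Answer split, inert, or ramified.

ramifies in O_K

d = -271 ≡ 1 (mod 4), so O_K = ℤ[(1+√-271)/2] and disc(K) = d = -271.
271 divides disc(K) = -271, so 271 ramifies.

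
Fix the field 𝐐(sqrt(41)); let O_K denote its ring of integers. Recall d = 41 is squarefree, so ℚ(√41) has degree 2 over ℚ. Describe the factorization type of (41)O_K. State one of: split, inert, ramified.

ramifies in O_K

41 mod 4 = 1, hence disc K = 41 and O_K = ℤ[(1+√41)/2].
41 divides disc(K) = 41, so 41 ramifies.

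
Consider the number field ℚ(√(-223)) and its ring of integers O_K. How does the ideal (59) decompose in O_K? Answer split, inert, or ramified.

Since -223 ≡ 1 mod 4, the ring of integers is ℤ[(1+√-223)/2] with discriminant -223.
59 ∤ -223, so 59 is unramified.
(-223/59) = 13^29 mod 59 = 58, giving Legendre symbol -1.
d is a non-residue mod p, hence 59 remains inert in O_K.

59 remains inert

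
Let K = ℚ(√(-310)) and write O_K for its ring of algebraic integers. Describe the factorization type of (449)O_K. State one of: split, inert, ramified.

inert — (449) stays prime in O_K

-310 mod 4 = 2, hence disc K = 4·(-310) = -1240 and O_K = ℤ[√-310].
449 ∤ -1240, so 449 is unramified.
(-310/449) = 139^224 mod 449 = 448, giving Legendre symbol -1.
Legendre symbol -1 ⇒ 449 is inert.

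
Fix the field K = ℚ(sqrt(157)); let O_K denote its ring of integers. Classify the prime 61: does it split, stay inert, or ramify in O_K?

Since 157 ≡ 1 mod 4, the ring of integers is ℤ[(1+√157)/2] with discriminant 157.
61 ∤ 157, so 61 is unramified.
Legendre symbol by Euler's criterion: (157/61) ≡ 157^30 ≡ 60 (mod 61), i.e. (157/61) = -1.
(157/61) = -1, so 61 is inert.

remains prime (inert)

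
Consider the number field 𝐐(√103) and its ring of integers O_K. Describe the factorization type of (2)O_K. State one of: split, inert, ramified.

d = 103 ≡ 3 (mod 4), so O_K = ℤ[√103] and disc(K) = 4d = 412.
Ramification test: 2 | 412. The prime 2 ramifies in K.

ramifies in O_K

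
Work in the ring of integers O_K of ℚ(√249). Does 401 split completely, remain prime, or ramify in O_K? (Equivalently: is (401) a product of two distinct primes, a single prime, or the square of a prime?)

d = 249 ≡ 1 (mod 4), so O_K = ℤ[(1+√249)/2] and disc(K) = d = 249.
401 ∤ 249, so 401 is unramified.
Legendre symbol by Euler's criterion: (249/401) ≡ 249^200 ≡ 400 (mod 401), i.e. (249/401) = -1.
d is a non-residue mod p, hence 401 remains inert in O_K.

p is inert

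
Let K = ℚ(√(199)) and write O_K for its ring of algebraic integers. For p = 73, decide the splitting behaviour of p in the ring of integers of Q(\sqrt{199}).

inert — (73) stays prime in O_K

d = 199 ≡ 3 (mod 4), so O_K = ℤ[√199] and disc(K) = 4d = 796.
disc(K) = 796 is not divisible by 73; 73 is unramified.
Euler's criterion: 199^36 mod 73 = 72. Thus (199|73) = -1.
d is a non-residue mod p, hence 73 remains inert in O_K.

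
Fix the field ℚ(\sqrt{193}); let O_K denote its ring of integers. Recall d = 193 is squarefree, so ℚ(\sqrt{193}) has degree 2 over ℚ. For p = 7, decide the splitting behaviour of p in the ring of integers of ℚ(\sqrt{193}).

split

Since 193 ≡ 1 mod 4, the ring of integers is ℤ[(1+√193)/2] with discriminant 193.
Since gcd(7, 193) = 1 the prime 7 does not ramify.
Euler's criterion: 193^3 mod 7 = 1. Thus (193|7) = 1.
d is a quadratic residue mod p, hence 7 splits in O_K.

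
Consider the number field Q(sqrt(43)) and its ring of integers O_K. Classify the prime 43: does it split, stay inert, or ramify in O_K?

Since 43 ≢ 1 mod 4, the ring of integers is ℤ[√43] with discriminant 4·43 = 172.
disc(K) = 172 = 43·4, so p = 43 is ramified.

ramifies in O_K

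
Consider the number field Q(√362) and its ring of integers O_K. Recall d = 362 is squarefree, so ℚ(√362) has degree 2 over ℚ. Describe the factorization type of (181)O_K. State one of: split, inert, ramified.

181 is ramified

362 mod 4 = 2, hence disc K = 4·362 = 1448 and O_K = ℤ[√362].
181 divides disc(K) = 1448, so 181 ramifies.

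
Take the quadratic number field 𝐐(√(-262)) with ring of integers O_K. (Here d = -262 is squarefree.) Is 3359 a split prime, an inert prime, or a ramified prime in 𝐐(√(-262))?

d = -262 ≡ 2 (mod 4), so O_K = ℤ[√-262] and disc(K) = 4d = -1048.
disc(K) = -1048 is not divisible by 3359; 3359 is unramified.
(-262/3359) = 3097^1679 mod 3359 = 1, giving Legendre symbol 1.
(-262/3359) = 1, so 3359 splits.

p splits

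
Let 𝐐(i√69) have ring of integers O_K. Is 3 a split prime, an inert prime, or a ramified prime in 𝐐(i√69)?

p ramifies

Since -69 ≢ 1 mod 4, the ring of integers is ℤ[√-69] with discriminant 4·(-69) = -276.
Ramification test: 3 | -276. The prime 3 ramifies in K.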